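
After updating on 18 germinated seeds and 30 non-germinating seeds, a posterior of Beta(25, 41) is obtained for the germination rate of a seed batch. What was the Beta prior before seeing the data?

Beta(7, 11)

Beta is conjugate to the binomial likelihood: posterior = Beta(a+s, b+f).
So a = 25 − 18 = 7 and b = 41 − 30 = 11.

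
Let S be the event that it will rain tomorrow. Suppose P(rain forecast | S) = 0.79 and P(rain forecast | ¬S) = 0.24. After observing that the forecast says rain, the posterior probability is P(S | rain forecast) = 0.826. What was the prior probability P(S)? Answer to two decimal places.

P(S) = 0.59

Bayes' rule in odds form gives O(S|E) = O(S)·[P(E|S)/P(E|¬S)], hence O(S) = O(S|E)/LR.
Posterior odds = 0.826/(1−0.826) = 4.7471. LR = 0.79/0.24 = 3.2917.
Prior odds = 4.7471/3.2917 = 1.4421, so P(S) = 1.4421/(1+1.4421) ≈ 0.59.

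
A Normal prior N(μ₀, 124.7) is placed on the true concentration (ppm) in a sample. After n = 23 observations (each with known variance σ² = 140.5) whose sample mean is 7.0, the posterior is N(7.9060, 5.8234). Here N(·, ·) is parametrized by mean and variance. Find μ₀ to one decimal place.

With known observation variance, the Normal–Normal posterior has precision τ_n = τ₀ + n/σ² and mean μ_n = (τ₀μ₀ + (n/σ²)x̄)/τ_n.
Here τ₀ = 1/124.7 = 0.008019 and τ_data = 23/140.5 = 0.163701, so τ_n = 0.171720.
Rearranging for μ₀: μ₀ = (μ_n·τ_n − τ_data·x̄)/τ₀ = (7.9060·0.171720 − 0.163701·7.0) / 0.008019 = 0.211711/0.008019 ≈ 26.4.

μ₀ = 26.4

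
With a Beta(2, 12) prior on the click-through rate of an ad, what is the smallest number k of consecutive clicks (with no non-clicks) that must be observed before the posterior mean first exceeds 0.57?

k = 14

After k clicks and 0 non-clicks the posterior is Beta(2+k, 12), with mean (2+k)/(2+12+k).
Set (2+k)/(14+k) > 0.57 and solve: k > (0.57·14 − 2)/(1 − 0.57) = 13.907.
The smallest integer exceeding 13.907 is 14.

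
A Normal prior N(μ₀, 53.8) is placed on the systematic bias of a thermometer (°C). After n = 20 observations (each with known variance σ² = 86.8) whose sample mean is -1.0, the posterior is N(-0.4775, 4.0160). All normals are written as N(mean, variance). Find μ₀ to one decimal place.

The posterior mean is a precision-weighted average: μ_n = (τ₀μ₀ + τ_data·x̄)/(τ₀+τ_data), with τ₀=1/σ₀² and τ_data=n/σ².
Here τ₀ = 1/53.8 = 0.018587 and τ_data = 20/86.8 = 0.230415, so τ_n = 0.249002.
Rearranging for μ₀: μ₀ = (μ_n·τ_n − τ_data·x̄)/τ₀ = (-0.4775·0.249002 − 0.230415·-1.0) / 0.018587 = 0.111517/0.018587 ≈ 6.0.

μ₀ = 6.0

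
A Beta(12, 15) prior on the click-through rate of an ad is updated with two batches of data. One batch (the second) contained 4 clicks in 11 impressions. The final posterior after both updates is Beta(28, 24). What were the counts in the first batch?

12 clicks and 2 non-clicks

Sequential conjugate updates are equivalent to a single update on the pooled data, so total successes = posterior α − prior α and total failures = posterior β − prior β.
Total across both batches: 28−12=16 clicks, 24−15=9 non-clicks.
Subtract the second batch: 16−4=12 clicks and 9−7=2 non-clicks.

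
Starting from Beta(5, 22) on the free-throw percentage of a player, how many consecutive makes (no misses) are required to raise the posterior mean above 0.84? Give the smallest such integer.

After k makes and 0 misses the posterior is Beta(5+k, 22), with mean (5+k)/(5+22+k).
Set (5+k)/(27+k) > 0.84 and solve: k > (0.84·27 − 5)/(1 − 0.84) = 110.500.
The smallest integer exceeding 110.500 is 111, and checking k=111: (116)/(138) = 0.8406 > 0.84.

k = 111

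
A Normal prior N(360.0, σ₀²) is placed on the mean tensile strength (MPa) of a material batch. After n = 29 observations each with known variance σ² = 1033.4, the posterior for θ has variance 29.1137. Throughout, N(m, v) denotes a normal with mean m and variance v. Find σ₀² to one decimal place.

For the Normal–Normal model with known σ², precisions add: τ_n = τ₀ + n/σ².
So 1/σ₀² = 1/29.1137 − 29/1033.4 = 0.034348 − 0.028063 = 0.006285.
Hence σ₀² = 1/0.006285 ≈ 159.1.

σ₀² = 159.1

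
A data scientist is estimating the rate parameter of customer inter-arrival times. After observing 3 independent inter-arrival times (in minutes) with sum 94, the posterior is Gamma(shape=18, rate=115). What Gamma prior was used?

Gamma(shape=15, rate=21)

For an exponential likelihood with a Gamma(α, β) prior on the rate, n observations with total T give posterior Gamma(α+n, β+T).
So α = 18 − 3 = 15 and β = 115 − 94 = 21.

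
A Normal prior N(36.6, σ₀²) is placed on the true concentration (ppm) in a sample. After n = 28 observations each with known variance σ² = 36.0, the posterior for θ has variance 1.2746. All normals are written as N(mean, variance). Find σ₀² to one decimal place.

σ₀² = 147.4

Posterior precision equals prior precision plus data precision: 1/σ_n² = 1/σ₀² + n/σ².
So 1/σ₀² = 1/1.2746 − 28/36.0 = 0.784560 − 0.777778 = 0.006782.
Hence σ₀² = 1/0.006782 ≈ 147.4.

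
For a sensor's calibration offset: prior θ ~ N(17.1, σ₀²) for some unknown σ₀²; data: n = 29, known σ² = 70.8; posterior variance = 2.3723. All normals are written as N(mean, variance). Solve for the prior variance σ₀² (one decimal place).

σ₀² = 83.8

Posterior precision equals prior precision plus data precision: 1/σ_n² = 1/σ₀² + n/σ².
So 1/σ₀² = 1/2.3723 − 29/70.8 = 0.421532 − 0.409605 = 0.011927.
Hence σ₀² = 1/0.011927 ≈ 83.8.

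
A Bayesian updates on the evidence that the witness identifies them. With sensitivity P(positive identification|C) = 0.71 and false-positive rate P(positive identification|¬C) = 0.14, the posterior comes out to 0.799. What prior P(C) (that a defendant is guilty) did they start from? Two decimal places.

In odds form, posterior odds = prior odds × likelihood ratio, so prior odds = posterior odds ÷ LR.
Posterior odds = 0.799/(1−0.799) = 3.9751. LR = 0.71/0.14 = 5.0714.
Prior odds = 3.9751/5.0714 = 0.7838, so P(C) = 0.7838/(1+0.7838) ≈ 0.44.

P(C) = 0.44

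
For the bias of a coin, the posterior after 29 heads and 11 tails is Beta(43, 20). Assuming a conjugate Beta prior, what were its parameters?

Under Beta–binomial conjugacy the posterior parameters are (α+s, β+f).
So α = 43 − 29 = 14 and β = 20 − 11 = 9.

Beta(14, 9)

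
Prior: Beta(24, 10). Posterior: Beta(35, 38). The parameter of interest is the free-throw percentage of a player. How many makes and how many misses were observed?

A Beta(α, β) prior with s successes and f failures in binomial data gives a Beta(α+s, β+f) posterior.
Match parameters: s=35−24=11, f=38−10=28.

11 makes and 28 misses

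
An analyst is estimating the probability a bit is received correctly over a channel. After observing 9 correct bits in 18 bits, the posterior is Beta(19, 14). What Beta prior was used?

Beta is conjugate to the binomial likelihood: posterior = Beta(a+s, b+f).
So a = 19 − 9 = 10 and b = 14 − 9 = 5.

Beta(10, 5)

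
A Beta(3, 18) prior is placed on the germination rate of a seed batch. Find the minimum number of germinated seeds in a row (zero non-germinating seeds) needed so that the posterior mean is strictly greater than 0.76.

k = 55

After k germinated seeds and 0 non-germinating seeds the posterior is Beta(3+k, 18), with mean (3+k)/(3+18+k).
Set (3+k)/(21+k) > 0.76 and solve: k > (0.76·21 − 3)/(1 − 0.76) = 54.000.
The smallest integer exceeding 54.000 is 55.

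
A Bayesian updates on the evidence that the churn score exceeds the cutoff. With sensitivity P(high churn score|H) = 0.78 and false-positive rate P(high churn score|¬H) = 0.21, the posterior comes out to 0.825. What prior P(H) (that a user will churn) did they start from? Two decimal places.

Bayes' rule in odds form gives O(H|E) = O(H)·[P(E|H)/P(E|¬H)], hence O(H) = O(H|E)/LR.
Posterior odds = 0.825/(1−0.825) = 4.7143. LR = 0.78/0.21 = 3.7143.
Prior odds = 4.7143/3.7143 = 1.2692, so P(H) = 1.2692/(1+1.2692) ≈ 0.56.

P(H) = 0.56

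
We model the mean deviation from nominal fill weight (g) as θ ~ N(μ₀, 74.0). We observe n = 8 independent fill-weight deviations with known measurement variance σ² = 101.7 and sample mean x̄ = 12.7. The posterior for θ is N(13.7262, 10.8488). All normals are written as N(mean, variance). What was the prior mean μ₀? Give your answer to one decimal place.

With known observation variance, the Normal–Normal posterior has precision τ_n = τ₀ + n/σ² and mean μ_n = (τ₀μ₀ + (n/σ²)x̄)/τ_n.
Here τ₀ = 1/74.0 = 0.013514 and τ_data = 8/101.7 = 0.078663, so τ_n = 0.092177.
Rearranging for μ₀: μ₀ = (μ_n·τ_n − τ_data·x̄)/τ₀ = (13.7262·0.092177 − 0.078663·12.7) / 0.013514 = 0.266220/0.013514 ≈ 19.7.

μ₀ = 19.7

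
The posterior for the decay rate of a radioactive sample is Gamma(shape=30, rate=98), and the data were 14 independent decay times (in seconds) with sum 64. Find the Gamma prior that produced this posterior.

Gamma(shape=16, rate=34)

For an exponential likelihood with a Gamma(α, β) prior on the rate, n observations with total T give posterior Gamma(α+n, β+T).
So α = 30 − 14 = 16 and β = 98 − 64 = 34.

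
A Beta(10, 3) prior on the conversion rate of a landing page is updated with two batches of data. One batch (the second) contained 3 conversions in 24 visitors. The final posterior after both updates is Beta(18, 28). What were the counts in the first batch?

5 conversions and 4 bounces

Because Beta–binomial updating is additive in the counts, the combined data contributed (α_post−α_prior, β_post−β_prior) successes and failures.
Total across both batches: 18−10=8 conversions, 28−3=25 bounces.
Subtract the second batch: 8−3=5 conversions and 25−21=4 bounces.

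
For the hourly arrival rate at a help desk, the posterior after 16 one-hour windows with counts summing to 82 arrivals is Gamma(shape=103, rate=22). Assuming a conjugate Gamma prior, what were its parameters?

Gamma–Poisson conjugacy: posterior shape = α + Σxᵢ, posterior rate = β + n.
So α = 103 − 82 = 21 and β = 22 − 16 = 6.

Gamma(shape=21, rate=6)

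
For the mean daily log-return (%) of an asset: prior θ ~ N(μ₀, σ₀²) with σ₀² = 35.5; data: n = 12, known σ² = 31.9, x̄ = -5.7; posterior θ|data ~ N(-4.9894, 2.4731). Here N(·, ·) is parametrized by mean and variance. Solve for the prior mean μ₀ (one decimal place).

μ₀ = 4.5

The posterior mean is a precision-weighted average: μ_n = (τ₀μ₀ + τ_data·x̄)/(τ₀+τ_data), with τ₀=1/σ₀² and τ_data=n/σ².
Here τ₀ = 1/35.5 = 0.028169 and τ_data = 12/31.9 = 0.376176, so τ_n = 0.404345.
Rearranging for μ₀: μ₀ = (μ_n·τ_n − τ_data·x̄)/τ₀ = (-4.9894·0.404345 − 0.376176·-5.7) / 0.028169 = 0.126764/0.028169 ≈ 4.5.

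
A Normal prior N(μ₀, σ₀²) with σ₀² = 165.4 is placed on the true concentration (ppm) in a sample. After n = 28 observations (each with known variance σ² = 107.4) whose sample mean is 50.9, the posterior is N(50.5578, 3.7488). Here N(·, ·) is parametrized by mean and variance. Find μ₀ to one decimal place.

μ₀ = 35.8

With known observation variance, the Normal–Normal posterior has precision τ_n = τ₀ + n/σ² and mean μ_n = (τ₀μ₀ + (n/σ²)x̄)/τ_n.
Here τ₀ = 1/165.4 = 0.006046 and τ_data = 28/107.4 = 0.260708, so τ_n = 0.266754.
Rearranging for μ₀: μ₀ = (μ_n·τ_n − τ_data·x̄)/τ₀ = (50.5578·0.266754 − 0.260708·50.9) / 0.006046 = 0.216458/0.006046 ≈ 35.8.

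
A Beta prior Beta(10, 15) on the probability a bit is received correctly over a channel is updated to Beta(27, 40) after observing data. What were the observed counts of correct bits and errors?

Beta is conjugate to the binomial likelihood: posterior = Beta(a+s, b+f).
Match parameters: s=27−10=17, f=40−15=25.

17 correct bits and 25 errors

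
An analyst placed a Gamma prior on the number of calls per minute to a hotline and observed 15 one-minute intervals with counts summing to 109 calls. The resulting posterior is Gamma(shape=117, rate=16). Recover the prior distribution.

Gamma–Poisson conjugacy: posterior shape = α + Σxᵢ, posterior rate = β + n.
So α = 117 − 109 = 8 and β = 16 − 15 = 1.

Gamma(shape=8, rate=1)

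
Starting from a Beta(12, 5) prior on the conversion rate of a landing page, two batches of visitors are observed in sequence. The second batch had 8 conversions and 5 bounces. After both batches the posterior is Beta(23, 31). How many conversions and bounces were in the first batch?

3 conversions and 21 bounces

Sequential conjugate updates are equivalent to a single update on the pooled data, so total successes = posterior α − prior α and total failures = posterior β − prior β.
Total across both batches: 23−12=11 conversions, 31−5=26 bounces.
Subtract the second batch: 11−8=3 conversions and 26−5=21 bounces.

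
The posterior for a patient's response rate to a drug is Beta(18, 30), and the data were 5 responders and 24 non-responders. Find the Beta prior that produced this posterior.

Beta(13, 6)

Under Beta–binomial conjugacy the posterior parameters are (a+s, b+f).
So a = 18 − 5 = 13 and b = 30 − 24 = 6.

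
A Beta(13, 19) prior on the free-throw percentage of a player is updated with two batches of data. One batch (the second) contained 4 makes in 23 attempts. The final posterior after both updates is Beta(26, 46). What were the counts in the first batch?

Because Beta–binomial updating is additive in the counts, the combined data contributed (α_post−α_prior, β_post−β_prior) successes and failures.
Total across both batches: 26−13=13 makes, 46−19=27 misses.
Subtract the second batch: 13−4=9 makes and 27−19=8 misses.

9 makes and 8 misses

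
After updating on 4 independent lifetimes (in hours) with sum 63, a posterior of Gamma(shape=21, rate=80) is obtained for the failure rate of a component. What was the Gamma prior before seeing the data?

Gamma(shape=17, rate=17)

Gamma–exponential conjugacy: posterior shape = α + n, posterior rate = β + Σtᵢ.
So α = 21 − 4 = 17 and β = 80 − 63 = 17.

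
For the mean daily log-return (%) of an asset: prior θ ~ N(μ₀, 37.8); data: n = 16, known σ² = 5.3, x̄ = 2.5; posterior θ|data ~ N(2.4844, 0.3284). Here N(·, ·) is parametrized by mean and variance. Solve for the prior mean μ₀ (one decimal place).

The posterior mean is a precision-weighted average: μ_n = (τ₀μ₀ + τ_data·x̄)/(τ₀+τ_data), with τ₀=1/σ₀² and τ_data=n/σ².
Here τ₀ = 1/37.8 = 0.026455 and τ_data = 16/5.3 = 3.018868, so τ_n = 3.045323.
Rearranging for μ₀: μ₀ = (μ_n·τ_n − τ_data·x̄)/τ₀ = (2.4844·3.045323 − 3.018868·2.5) / 0.026455 = 0.018630/0.026455 ≈ 0.7.

μ₀ = 0.7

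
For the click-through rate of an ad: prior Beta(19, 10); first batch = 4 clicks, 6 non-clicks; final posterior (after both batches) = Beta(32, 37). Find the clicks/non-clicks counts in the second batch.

Because Beta–binomial updating is additive in the counts, the combined data contributed (α_post−α_prior, β_post−β_prior) successes and failures.
Total across both batches: 32−19=13 clicks, 37−10=27 non-clicks.
Subtract the first batch: 13−4=9 clicks and 27−6=21 non-clicks.

9 clicks and 21 non-clicks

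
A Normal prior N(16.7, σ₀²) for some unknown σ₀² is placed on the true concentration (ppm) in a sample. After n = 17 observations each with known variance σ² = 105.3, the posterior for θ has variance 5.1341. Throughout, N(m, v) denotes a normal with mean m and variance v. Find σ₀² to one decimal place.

For the Normal–Normal model with known σ², precisions add: τ_n = τ₀ + n/σ².
So 1/σ₀² = 1/5.1341 − 17/105.3 = 0.194776 − 0.161443 = 0.033333.
Hence σ₀² = 1/0.033333 ≈ 30.0.

σ₀² = 30.0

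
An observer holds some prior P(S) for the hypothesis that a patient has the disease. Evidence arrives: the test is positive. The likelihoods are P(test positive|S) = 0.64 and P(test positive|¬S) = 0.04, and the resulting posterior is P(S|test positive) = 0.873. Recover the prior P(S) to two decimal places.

P(S) = 0.30

In odds form, posterior odds = prior odds × likelihood ratio, so prior odds = posterior odds ÷ LR.
Posterior odds = 0.873/(1−0.873) = 6.8740. LR = 0.64/0.04 = 16.0000.
Prior odds = 6.8740/16.0000 = 0.4296, so P(S) = 0.4296/(1+0.4296) ≈ 0.30.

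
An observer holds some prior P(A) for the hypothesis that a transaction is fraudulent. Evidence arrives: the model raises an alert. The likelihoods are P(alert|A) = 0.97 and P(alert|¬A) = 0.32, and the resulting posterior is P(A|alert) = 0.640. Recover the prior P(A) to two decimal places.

P(A) = 0.37

In odds form, posterior odds = prior odds × likelihood ratio, so prior odds = posterior odds ÷ LR.
Posterior odds = 0.640/(1−0.640) = 1.7778. LR = 0.97/0.32 = 3.0312.
Prior odds = 1.7778/3.0312 = 0.5865, so P(A) = 0.5865/(1+0.5865) ≈ 0.37.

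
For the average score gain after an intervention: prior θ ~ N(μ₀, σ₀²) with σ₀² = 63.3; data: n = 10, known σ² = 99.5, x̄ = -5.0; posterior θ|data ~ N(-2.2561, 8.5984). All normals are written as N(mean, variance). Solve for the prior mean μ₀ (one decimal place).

μ₀ = 15.2

With known observation variance, the Normal–Normal posterior has precision τ_n = τ₀ + n/σ² and mean μ_n = (τ₀μ₀ + (n/σ²)x̄)/τ_n.
Here τ₀ = 1/63.3 = 0.015798 and τ_data = 10/99.5 = 0.100503, so τ_n = 0.116301.
Rearranging for μ₀: μ₀ = (μ_n·τ_n − τ_data·x̄)/τ₀ = (-2.2561·0.116301 − 0.100503·-5.0) / 0.015798 = 0.240128/0.015798 ≈ 15.2.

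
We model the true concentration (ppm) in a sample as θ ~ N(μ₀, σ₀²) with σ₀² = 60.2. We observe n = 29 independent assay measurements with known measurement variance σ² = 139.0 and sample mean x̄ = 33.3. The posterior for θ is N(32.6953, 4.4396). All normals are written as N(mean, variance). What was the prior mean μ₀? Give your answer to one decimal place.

μ₀ = 25.1

The posterior mean is a precision-weighted average: μ_n = (τ₀μ₀ + τ_data·x̄)/(τ₀+τ_data), with τ₀=1/σ₀² and τ_data=n/σ².
Here τ₀ = 1/60.2 = 0.016611 and τ_data = 29/139.0 = 0.208633, so τ_n = 0.225244.
Rearranging for μ₀: μ₀ = (μ_n·τ_n − τ_data·x̄)/τ₀ = (32.6953·0.225244 − 0.208633·33.3) / 0.016611 = 0.416941/0.016611 ≈ 25.1.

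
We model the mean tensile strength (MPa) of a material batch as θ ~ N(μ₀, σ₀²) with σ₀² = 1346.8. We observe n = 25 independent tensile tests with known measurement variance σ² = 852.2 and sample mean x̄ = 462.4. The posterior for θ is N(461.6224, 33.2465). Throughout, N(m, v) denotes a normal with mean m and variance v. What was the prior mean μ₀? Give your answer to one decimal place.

μ₀ = 430.9

The posterior mean is a precision-weighted average: μ_n = (τ₀μ₀ + τ_data·x̄)/(τ₀+τ_data), with τ₀=1/σ₀² and τ_data=n/σ².
Here τ₀ = 1/1346.8 = 0.000743 and τ_data = 25/852.2 = 0.029336, so τ_n = 0.030079.
Rearranging for μ₀: μ₀ = (μ_n·τ_n − τ_data·x̄)/τ₀ = (461.6224·0.030079 − 0.029336·462.4) / 0.000743 = 0.320174/0.000743 ≈ 430.9.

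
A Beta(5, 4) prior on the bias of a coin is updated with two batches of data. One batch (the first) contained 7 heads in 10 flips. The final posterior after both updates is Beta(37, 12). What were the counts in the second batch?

Sequential conjugate updates are equivalent to a single update on the pooled data, so total successes = posterior α − prior α and total failures = posterior β − prior β.
Total across both batches: 37−5=32 heads, 12−4=8 tails.
Subtract the first batch: 32−7=25 heads and 8−3=5 tails.

25 heads and 5 tails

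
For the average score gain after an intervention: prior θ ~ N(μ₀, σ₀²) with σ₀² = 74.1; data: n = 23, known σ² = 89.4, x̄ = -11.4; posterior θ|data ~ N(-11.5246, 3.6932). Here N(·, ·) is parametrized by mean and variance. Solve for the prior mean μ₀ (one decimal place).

μ₀ = -13.9

With known observation variance, the Normal–Normal posterior has precision τ_n = τ₀ + n/σ² and mean μ_n = (τ₀μ₀ + (n/σ²)x̄)/τ_n.
Here τ₀ = 1/74.1 = 0.013495 and τ_data = 23/89.4 = 0.257271, so τ_n = 0.270766.
Rearranging for μ₀: μ₀ = (μ_n·τ_n − τ_data·x̄)/τ₀ = (-11.5246·0.270766 − 0.257271·-11.4) / 0.013495 = -0.187580/0.013495 ≈ -13.9.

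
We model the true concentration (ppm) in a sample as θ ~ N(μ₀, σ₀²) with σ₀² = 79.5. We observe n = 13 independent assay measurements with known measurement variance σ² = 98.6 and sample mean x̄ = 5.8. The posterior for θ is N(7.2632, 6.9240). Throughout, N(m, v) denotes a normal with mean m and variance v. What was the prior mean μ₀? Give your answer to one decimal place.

The posterior mean is a precision-weighted average: μ_n = (τ₀μ₀ + τ_data·x̄)/(τ₀+τ_data), with τ₀=1/σ₀² and τ_data=n/σ².
Here τ₀ = 1/79.5 = 0.012579 and τ_data = 13/98.6 = 0.131846, so τ_n = 0.144425.
Rearranging for μ₀: μ₀ = (μ_n·τ_n − τ_data·x̄)/τ₀ = (7.2632·0.144425 − 0.131846·5.8) / 0.012579 = 0.284281/0.012579 ≈ 22.6.

μ₀ = 22.6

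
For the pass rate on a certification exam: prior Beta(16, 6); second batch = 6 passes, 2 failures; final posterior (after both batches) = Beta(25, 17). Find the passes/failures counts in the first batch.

Because Beta–binomial updating is additive in the counts, the combined data contributed (α_post−α_prior, β_post−β_prior) successes and failures.
Total across both batches: 25−16=9 passes, 17−6=11 failures.
Subtract the second batch: 9−6=3 passes and 11−2=9 failures.

3 passes and 9 failures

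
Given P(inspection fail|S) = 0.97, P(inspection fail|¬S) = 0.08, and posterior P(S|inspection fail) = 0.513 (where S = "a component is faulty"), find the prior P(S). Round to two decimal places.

In odds form, posterior odds = prior odds × likelihood ratio, so prior odds = posterior odds ÷ LR.
Posterior odds = 0.513/(1−0.513) = 1.0534. LR = 0.97/0.08 = 12.1250.
Prior odds = 1.0534/12.1250 = 0.0869, so P(S) = 0.0869/(1+0.0869) ≈ 0.08.

P(S) = 0.08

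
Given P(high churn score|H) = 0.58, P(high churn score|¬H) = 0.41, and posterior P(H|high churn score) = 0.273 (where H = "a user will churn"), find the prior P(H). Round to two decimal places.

P(H) = 0.21

In odds form, posterior odds = prior odds × likelihood ratio, so prior odds = posterior odds ÷ LR.
Posterior odds = 0.273/(1−0.273) = 0.3755. LR = 0.58/0.41 = 1.4146.
Prior odds = 0.3755/1.4146 = 0.2654, so P(H) = 0.2654/(1+0.2654) ≈ 0.21.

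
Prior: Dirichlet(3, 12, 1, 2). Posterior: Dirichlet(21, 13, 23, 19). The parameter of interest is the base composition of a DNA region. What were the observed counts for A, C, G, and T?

For a Dirichlet(α) prior with multinomial counts c, the posterior is Dirichlet(α + c) componentwise.
Counts are posterior − prior componentwise: 21−3=18, 13−12=1, 23−1=22, 19−2=17.

counts (18, 1, 22, 17)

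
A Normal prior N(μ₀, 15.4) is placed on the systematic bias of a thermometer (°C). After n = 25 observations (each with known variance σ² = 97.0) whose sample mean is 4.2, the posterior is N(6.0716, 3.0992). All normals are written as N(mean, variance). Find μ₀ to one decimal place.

With known observation variance, the Normal–Normal posterior has precision τ_n = τ₀ + n/σ² and mean μ_n = (τ₀μ₀ + (n/σ²)x̄)/τ_n.
Here τ₀ = 1/15.4 = 0.064935 and τ_data = 25/97.0 = 0.257732, so τ_n = 0.322667.
Rearranging for μ₀: μ₀ = (μ_n·τ_n − τ_data·x̄)/τ₀ = (6.0716·0.322667 − 0.257732·4.2) / 0.064935 = 0.876631/0.064935 ≈ 13.5.

μ₀ = 13.5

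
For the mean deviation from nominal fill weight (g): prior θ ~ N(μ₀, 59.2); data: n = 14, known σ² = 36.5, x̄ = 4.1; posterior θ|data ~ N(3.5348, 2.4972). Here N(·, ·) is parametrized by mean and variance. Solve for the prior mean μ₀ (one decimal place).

With known observation variance, the Normal–Normal posterior has precision τ_n = τ₀ + n/σ² and mean μ_n = (τ₀μ₀ + (n/σ²)x̄)/τ_n.
Here τ₀ = 1/59.2 = 0.016892 and τ_data = 14/36.5 = 0.383562, so τ_n = 0.400454.
Rearranging for μ₀: μ₀ = (μ_n·τ_n − τ_data·x̄)/τ₀ = (3.5348·0.400454 − 0.383562·4.1) / 0.016892 = -0.157079/0.016892 ≈ -9.3.

μ₀ = -9.3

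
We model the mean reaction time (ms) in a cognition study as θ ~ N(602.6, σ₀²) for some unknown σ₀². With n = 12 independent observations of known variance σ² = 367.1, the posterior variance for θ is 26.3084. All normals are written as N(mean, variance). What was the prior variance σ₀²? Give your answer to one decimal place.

Posterior precision equals prior precision plus data precision: 1/σ_n² = 1/σ₀² + n/σ².
So 1/σ₀² = 1/26.3084 − 12/367.1 = 0.038011 − 0.032689 = 0.005322.
Hence σ₀² = 1/0.005322 ≈ 187.9.

σ₀² = 187.9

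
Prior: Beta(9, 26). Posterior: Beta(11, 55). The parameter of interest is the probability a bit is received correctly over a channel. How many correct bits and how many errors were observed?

Under Beta–binomial conjugacy the posterior parameters are (a+s, b+f).
So s = 11 − 9 = 2 and f = 55 − 26 = 29.

2 correct bits and 29 errors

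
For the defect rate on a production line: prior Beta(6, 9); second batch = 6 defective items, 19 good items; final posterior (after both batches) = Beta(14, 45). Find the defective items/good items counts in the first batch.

2 defective items and 17 good items

Because Beta–binomial updating is additive in the counts, the combined data contributed (α_post−α_prior, β_post−β_prior) successes and failures.
Total across both batches: 14−6=8 defective items, 45−9=36 good items.
Subtract the second batch: 8−6=2 defective items and 36−19=17 good items.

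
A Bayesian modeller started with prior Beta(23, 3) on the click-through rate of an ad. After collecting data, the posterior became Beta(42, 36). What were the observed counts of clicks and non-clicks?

Beta is conjugate to the binomial likelihood: posterior = Beta(α+s, β+f).
Match parameters: s=42−23=19, f=36−3=33.

19 clicks and 33 non-clicks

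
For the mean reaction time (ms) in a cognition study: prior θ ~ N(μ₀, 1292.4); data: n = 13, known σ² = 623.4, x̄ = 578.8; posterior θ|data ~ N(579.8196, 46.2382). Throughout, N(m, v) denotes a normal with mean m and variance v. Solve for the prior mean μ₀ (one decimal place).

The posterior mean is a precision-weighted average: μ_n = (τ₀μ₀ + τ_data·x̄)/(τ₀+τ_data), with τ₀=1/σ₀² and τ_data=n/σ².
Here τ₀ = 1/1292.4 = 0.000774 and τ_data = 13/623.4 = 0.020853, so τ_n = 0.021627.
Rearranging for μ₀: μ₀ = (μ_n·τ_n − τ_data·x̄)/τ₀ = (579.8196·0.021627 − 0.020853·578.8) / 0.000774 = 0.470042/0.000774 ≈ 607.3.

μ₀ = 607.3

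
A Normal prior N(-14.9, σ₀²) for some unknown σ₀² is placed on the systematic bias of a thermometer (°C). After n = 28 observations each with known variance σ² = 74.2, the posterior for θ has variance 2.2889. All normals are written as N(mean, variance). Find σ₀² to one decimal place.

For the Normal–Normal model with known σ², precisions add: τ_n = τ₀ + n/σ².
So 1/σ₀² = 1/2.2889 − 28/74.2 = 0.436891 − 0.377358 = 0.059533.
Hence σ₀² = 1/0.059533 ≈ 16.8.

σ₀² = 16.8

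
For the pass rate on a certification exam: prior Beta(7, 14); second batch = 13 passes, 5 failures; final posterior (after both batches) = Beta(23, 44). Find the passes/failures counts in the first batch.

3 passes and 25 failures

Because Beta–binomial updating is additive in the counts, the combined data contributed (α_post−α_prior, β_post−β_prior) successes and failures.
Total across both batches: 23−7=16 passes, 44−14=30 failures.
Subtract the second batch: 16−13=3 passes and 30−5=25 failures.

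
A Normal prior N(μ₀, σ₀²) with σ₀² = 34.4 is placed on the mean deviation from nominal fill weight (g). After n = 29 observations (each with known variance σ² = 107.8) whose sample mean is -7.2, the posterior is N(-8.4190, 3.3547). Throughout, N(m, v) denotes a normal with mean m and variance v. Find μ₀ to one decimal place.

With known observation variance, the Normal–Normal posterior has precision τ_n = τ₀ + n/σ² and mean μ_n = (τ₀μ₀ + (n/σ²)x̄)/τ_n.
Here τ₀ = 1/34.4 = 0.029070 and τ_data = 29/107.8 = 0.269017, so τ_n = 0.298087.
Rearranging for μ₀: μ₀ = (μ_n·τ_n − τ_data·x̄)/τ₀ = (-8.4190·0.298087 − 0.269017·-7.2) / 0.029070 = -0.572672/0.029070 ≈ -19.7.

μ₀ = -19.7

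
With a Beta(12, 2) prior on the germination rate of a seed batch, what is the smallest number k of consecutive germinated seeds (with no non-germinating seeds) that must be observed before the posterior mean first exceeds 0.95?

After k germinated seeds and 0 non-germinating seeds the posterior is Beta(12+k, 2), with mean (12+k)/(12+2+k).
Set (12+k)/(14+k) > 0.95 and solve: k > (0.95·14 − 12)/(1 − 0.95) = 26.000.
The smallest integer exceeding 26.000 is 27, and checking k=27: (39)/(41) = 0.9512 > 0.95.

k = 27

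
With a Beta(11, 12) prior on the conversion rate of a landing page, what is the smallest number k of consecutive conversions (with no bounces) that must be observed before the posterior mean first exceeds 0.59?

After k conversions and 0 bounces the posterior is Beta(11+k, 12), with mean (11+k)/(11+12+k).
Set (11+k)/(23+k) > 0.59 and solve: k > (0.59·23 − 11)/(1 − 0.59) = 6.268.
The smallest integer exceeding 6.268 is 7, and checking k=7: (18)/(30) = 0.6000 > 0.59.

k = 7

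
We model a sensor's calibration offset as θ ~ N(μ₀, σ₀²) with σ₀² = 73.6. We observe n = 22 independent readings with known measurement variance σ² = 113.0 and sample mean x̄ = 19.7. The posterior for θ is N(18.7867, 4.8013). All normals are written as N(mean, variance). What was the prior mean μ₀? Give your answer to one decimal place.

With known observation variance, the Normal–Normal posterior has precision τ_n = τ₀ + n/σ² and mean μ_n = (τ₀μ₀ + (n/σ²)x̄)/τ_n.
Here τ₀ = 1/73.6 = 0.013587 and τ_data = 22/113.0 = 0.194690, so τ_n = 0.208277.
Rearranging for μ₀: μ₀ = (μ_n·τ_n − τ_data·x̄)/τ₀ = (18.7867·0.208277 − 0.194690·19.7) / 0.013587 = 0.077445/0.013587 ≈ 5.7.

μ₀ = 5.7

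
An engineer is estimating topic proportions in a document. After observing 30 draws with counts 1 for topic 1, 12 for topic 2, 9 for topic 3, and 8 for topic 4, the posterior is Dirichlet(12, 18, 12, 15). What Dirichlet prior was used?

Dirichlet(11, 6, 3, 7)

For a Dirichlet(α) prior with multinomial counts c, the posterior is Dirichlet(α + c) componentwise.
Subtract each count from the matching posterior parameter: 12−1=11, 18−12=6, 12−9=3, 15−8=7.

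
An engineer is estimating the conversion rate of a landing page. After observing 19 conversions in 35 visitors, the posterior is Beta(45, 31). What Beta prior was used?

Beta(26, 15)

Beta is conjugate to the binomial likelihood: posterior = Beta(α+s, β+f).
Subtract the data counts: 45−19=26, 31−16=15.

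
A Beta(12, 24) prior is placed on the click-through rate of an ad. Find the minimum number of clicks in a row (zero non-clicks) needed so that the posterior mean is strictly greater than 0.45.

After k clicks and 0 non-clicks the posterior is Beta(12+k, 24), with mean (12+k)/(12+24+k).
Set (12+k)/(36+k) > 0.45 and solve: k > (0.45·36 − 12)/(1 − 0.45) = 7.636.
The smallest integer exceeding 7.636 is 8, and checking k=8: (20)/(44) = 0.4545 > 0.45.

k = 8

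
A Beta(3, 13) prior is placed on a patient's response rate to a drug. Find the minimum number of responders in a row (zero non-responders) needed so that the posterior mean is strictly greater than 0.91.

After k responders and 0 non-responders the posterior is Beta(3+k, 13), with mean (3+k)/(3+13+k).
Set (3+k)/(16+k) > 0.91 and solve: k > (0.91·16 − 3)/(1 − 0.91) = 128.444.
The smallest integer exceeding 128.444 is 129.

k = 129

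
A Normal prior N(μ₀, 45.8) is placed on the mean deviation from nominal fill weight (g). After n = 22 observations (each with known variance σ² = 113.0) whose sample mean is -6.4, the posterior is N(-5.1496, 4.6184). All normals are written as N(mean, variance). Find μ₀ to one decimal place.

μ₀ = 6.0

With known observation variance, the Normal–Normal posterior has precision τ_n = τ₀ + n/σ² and mean μ_n = (τ₀μ₀ + (n/σ²)x̄)/τ_n.
Here τ₀ = 1/45.8 = 0.021834 and τ_data = 22/113.0 = 0.194690, so τ_n = 0.216524.
Rearranging for μ₀: μ₀ = (μ_n·τ_n − τ_data·x̄)/τ₀ = (-5.1496·0.216524 − 0.194690·-6.4) / 0.021834 = 0.131004/0.021834 ≈ 6.0.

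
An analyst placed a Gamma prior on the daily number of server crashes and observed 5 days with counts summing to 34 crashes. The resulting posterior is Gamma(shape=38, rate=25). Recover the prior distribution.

A Gamma(α, β) prior (rate parametrization) on a Poisson rate with n observations summing to S gives posterior Gamma(α+S, β+n).
So α = 38 − 34 = 4 and β = 25 − 5 = 20.

Gamma(shape=4, rate=20)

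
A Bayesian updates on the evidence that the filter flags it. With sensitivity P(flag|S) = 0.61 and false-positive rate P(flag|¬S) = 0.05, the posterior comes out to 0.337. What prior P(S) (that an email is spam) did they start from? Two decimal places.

P(S) = 0.04

In odds form, posterior odds = prior odds × likelihood ratio, so prior odds = posterior odds ÷ LR.
Posterior odds = 0.337/(1−0.337) = 0.5083. LR = 0.61/0.05 = 12.2000.
Prior odds = 0.5083/12.2000 = 0.0417, so P(S) = 0.0417/(1+0.0417) ≈ 0.04.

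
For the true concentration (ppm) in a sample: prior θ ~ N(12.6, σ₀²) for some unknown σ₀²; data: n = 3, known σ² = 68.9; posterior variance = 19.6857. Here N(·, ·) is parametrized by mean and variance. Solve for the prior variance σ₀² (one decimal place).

Posterior precision equals prior precision plus data precision: 1/σ_n² = 1/σ₀² + n/σ².
So 1/σ₀² = 1/19.6857 − 3/68.9 = 0.050798 − 0.043541 = 0.007257.
Hence σ₀² = 1/0.007257 ≈ 137.8.

σ₀² = 137.8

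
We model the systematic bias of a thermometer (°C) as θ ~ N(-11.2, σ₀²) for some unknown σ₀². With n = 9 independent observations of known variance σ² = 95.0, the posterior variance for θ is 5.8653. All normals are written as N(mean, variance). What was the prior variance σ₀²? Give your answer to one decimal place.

Posterior precision equals prior precision plus data precision: 1/σ_n² = 1/σ₀² + n/σ².
So 1/σ₀² = 1/5.8653 − 9/95.0 = 0.170494 − 0.094737 = 0.075757.
Hence σ₀² = 1/0.075757 ≈ 13.2.

σ₀² = 13.2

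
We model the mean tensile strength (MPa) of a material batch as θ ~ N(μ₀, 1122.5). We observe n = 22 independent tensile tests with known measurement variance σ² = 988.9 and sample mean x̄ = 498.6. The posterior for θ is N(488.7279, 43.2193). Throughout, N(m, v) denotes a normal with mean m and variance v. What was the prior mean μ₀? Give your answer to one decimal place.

μ₀ = 242.2

The posterior mean is a precision-weighted average: μ_n = (τ₀μ₀ + τ_data·x̄)/(τ₀+τ_data), with τ₀=1/σ₀² and τ_data=n/σ².
Here τ₀ = 1/1122.5 = 0.000891 and τ_data = 22/988.9 = 0.022247, so τ_n = 0.023138.
Rearranging for μ₀: μ₀ = (μ_n·τ_n − τ_data·x̄)/τ₀ = (488.7279·0.023138 − 0.022247·498.6) / 0.000891 = 0.215832/0.000891 ≈ 242.2.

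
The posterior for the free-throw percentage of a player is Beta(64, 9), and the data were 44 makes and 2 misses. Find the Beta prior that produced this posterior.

Beta is conjugate to the binomial likelihood: posterior = Beta(a+s, b+f).
So a = 64 − 44 = 20 and b = 9 − 2 = 7.

Beta(20, 7)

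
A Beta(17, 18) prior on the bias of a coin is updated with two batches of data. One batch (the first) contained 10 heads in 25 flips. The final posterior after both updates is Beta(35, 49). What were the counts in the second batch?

Sequential conjugate updates are equivalent to a single update on the pooled data, so total successes = posterior α − prior α and total failures = posterior β − prior β.
Total across both batches: 35−17=18 heads, 49−18=31 tails.
Subtract the first batch: 18−10=8 heads and 31−15=16 tails.

8 heads and 16 tails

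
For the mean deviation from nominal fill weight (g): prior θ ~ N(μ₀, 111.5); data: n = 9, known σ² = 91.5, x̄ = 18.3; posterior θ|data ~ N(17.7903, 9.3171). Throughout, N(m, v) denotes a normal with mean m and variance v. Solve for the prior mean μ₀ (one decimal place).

μ₀ = 12.2

The posterior mean is a precision-weighted average: μ_n = (τ₀μ₀ + τ_data·x̄)/(τ₀+τ_data), with τ₀=1/σ₀² and τ_data=n/σ².
Here τ₀ = 1/111.5 = 0.008969 and τ_data = 9/91.5 = 0.098361, so τ_n = 0.107330.
Rearranging for μ₀: μ₀ = (μ_n·τ_n − τ_data·x̄)/τ₀ = (17.7903·0.107330 − 0.098361·18.3) / 0.008969 = 0.109427/0.008969 ≈ 12.2.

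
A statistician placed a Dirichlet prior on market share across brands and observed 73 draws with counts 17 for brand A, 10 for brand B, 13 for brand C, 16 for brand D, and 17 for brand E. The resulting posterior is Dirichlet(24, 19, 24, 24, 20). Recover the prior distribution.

Dirichlet(7, 9, 11, 8, 3)

For a Dirichlet(α) prior with multinomial counts c, the posterior is Dirichlet(α + c) componentwise.
Subtract each count from the matching posterior parameter: 24−17=7, 19−10=9, 24−13=11, 24−16=8, 20−17=3.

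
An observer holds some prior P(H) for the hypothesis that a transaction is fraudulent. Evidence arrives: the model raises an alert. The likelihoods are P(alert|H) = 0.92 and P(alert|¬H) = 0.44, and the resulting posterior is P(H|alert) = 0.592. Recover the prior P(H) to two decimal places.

Bayes' rule in odds form gives O(H|E) = O(H)·[P(E|H)/P(E|¬H)], hence O(H) = O(H|E)/LR.
Posterior odds = 0.592/(1−0.592) = 1.4510. LR = 0.92/0.44 = 2.0909.
Prior odds = 1.4510/2.0909 = 0.6940, so P(H) = 0.6940/(1+0.6940) ≈ 0.41.

P(H) = 0.41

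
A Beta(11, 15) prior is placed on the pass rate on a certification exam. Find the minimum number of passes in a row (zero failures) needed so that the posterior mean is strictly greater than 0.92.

After k passes and 0 failures the posterior is Beta(11+k, 15), with mean (11+k)/(11+15+k).
Set (11+k)/(26+k) > 0.92 and solve: k > (0.92·26 − 11)/(1 − 0.92) = 161.500.
The smallest integer exceeding 161.500 is 162.

k = 162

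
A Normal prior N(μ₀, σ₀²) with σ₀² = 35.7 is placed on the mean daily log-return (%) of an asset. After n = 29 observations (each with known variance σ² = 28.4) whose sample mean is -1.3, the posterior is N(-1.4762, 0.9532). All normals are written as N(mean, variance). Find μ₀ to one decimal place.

μ₀ = -7.9

With known observation variance, the Normal–Normal posterior has precision τ_n = τ₀ + n/σ² and mean μ_n = (τ₀μ₀ + (n/σ²)x̄)/τ_n.
Here τ₀ = 1/35.7 = 0.028011 and τ_data = 29/28.4 = 1.021127, so τ_n = 1.049138.
Rearranging for μ₀: μ₀ = (μ_n·τ_n − τ_data·x̄)/τ₀ = (-1.4762·1.049138 − 1.021127·-1.3) / 0.028011 = -0.221272/0.028011 ≈ -7.9.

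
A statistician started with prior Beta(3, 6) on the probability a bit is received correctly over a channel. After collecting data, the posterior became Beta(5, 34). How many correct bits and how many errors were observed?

A Beta(a, b) prior with s successes and f failures in binomial data gives a Beta(a+s, b+f) posterior.
So s = 5 − 3 = 2 and f = 34 − 6 = 28.

2 correct bits and 28 errors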